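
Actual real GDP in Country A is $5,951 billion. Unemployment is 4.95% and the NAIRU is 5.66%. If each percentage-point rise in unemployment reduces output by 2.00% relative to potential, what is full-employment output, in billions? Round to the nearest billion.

Unemployment gap = 4.95 - 5.66 = -0.71 points, so output gap = -2 × (-0.71) = 1.42%.
Since Y = Y* × (1 + gap/100), Y* = 5951/1.0142 ≈ 5868 billion.

$5,868 billion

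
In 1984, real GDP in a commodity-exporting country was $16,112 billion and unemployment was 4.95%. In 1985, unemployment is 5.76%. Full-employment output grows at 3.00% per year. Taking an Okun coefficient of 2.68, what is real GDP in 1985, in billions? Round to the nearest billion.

Δu = 5.76 - 4.95 = 0.81 points.
Okun's law (growth form): g_Y = g_Y* - β × Δu = 3.00 - 2.68 × (0.81) = 3 - 2.1708 = 0.8292%.
Real GDP in the next year = 16112 × (1 + 0.8292/100) = 16112 × 1.008292 ≈ 16246 billion.

$16,246 billion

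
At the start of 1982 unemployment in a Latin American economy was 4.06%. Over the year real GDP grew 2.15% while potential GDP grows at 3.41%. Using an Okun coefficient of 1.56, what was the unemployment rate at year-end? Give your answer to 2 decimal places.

4.87%

Growth-rate Okun's law: g_Y = g_Y* - β × Δu, so Δu = (g_Y* - g_Y)/β.
Δu = (3.41 - 2.15)/1.56 = 1.26/1.56 = 0.81 percentage points.
Year-end unemployment = 4.06 + 0.81 = 4.87%.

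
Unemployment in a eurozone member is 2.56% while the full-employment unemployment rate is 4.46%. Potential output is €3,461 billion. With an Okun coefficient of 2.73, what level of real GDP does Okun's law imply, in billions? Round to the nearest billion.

Unemployment gap = 2.56 - 4.46 = -1.9 points, so the output gap is -2.73 × (-1.9) = 5.187%.
Actual GDP = 3461 × (1 + 5.187/100) = 3461 × 1.05187 ≈ 3641 billion.

€3,641 billion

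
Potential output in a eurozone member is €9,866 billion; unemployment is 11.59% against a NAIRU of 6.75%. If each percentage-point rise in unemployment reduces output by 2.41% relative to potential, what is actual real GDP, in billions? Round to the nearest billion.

Unemployment gap = 11.59 - 6.75 = 4.84 points, so the output gap is -2.41 × 4.84 = -11.6644%.
Actual GDP = 9866 × (1 - 11.6644/100) = 9866 × 0.883356 ≈ 8715 billion.

€8,715 billion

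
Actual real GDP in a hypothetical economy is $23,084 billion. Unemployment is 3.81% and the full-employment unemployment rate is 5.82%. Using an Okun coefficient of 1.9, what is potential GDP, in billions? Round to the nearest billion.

Unemployment gap = 3.81 - 5.82 = -2.01 points, so output gap = -1.9 × (-2.01) = 3.819%.
Since Y = Y* × (1 + gap/100), Y* = 23084/1.03819 ≈ 22235 billion.

$22,235 billion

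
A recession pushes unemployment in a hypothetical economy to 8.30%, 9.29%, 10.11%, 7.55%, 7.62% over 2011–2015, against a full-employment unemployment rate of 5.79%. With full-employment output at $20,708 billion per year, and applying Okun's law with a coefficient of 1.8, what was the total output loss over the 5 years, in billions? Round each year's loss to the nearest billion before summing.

$5,189 billion

Year 2011: gap = -1.8 × (8.3 - 5.79) = -4.518%, loss ≈ 20708 × 4.518/100 ≈ 936.
Year 2012: gap = -1.8 × (9.29 - 5.79) = -6.3%, loss ≈ 20708 × 6.3/100 ≈ 1305.
Year 2013: gap = -1.8 × (10.11 - 5.79) = -7.776%, loss ≈ 20708 × 7.776/100 ≈ 1610.
Year 2014: gap = -1.8 × (7.55 - 5.79) = -3.168%, loss ≈ 20708 × 3.168/100 ≈ 656.
Year 2015: gap = -1.8 × (7.62 - 5.79) = -3.294%, loss ≈ 20708 × 3.294/100 ≈ 682.
Total lost output = 936 + 1305 + 1610 + 656 + 682 = 5189 billion.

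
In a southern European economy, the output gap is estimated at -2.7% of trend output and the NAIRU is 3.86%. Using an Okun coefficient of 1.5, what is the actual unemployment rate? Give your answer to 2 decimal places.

5.66%

From Okun's law, u - u* = -(output gap)/β = -(-2.7)/1.5 = 1.8 points.
So u = 3.86 + 1.8 = 5.66%.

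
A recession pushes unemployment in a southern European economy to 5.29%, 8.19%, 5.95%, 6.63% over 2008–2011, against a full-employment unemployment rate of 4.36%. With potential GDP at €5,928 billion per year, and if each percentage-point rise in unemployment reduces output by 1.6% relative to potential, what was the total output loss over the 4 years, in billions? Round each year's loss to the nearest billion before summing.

Year 2008: gap = -1.6 × (5.29 - 4.36) = -1.488%, loss ≈ 5928 × 1.488/100 ≈ 88.
Year 2009: gap = -1.6 × (8.19 - 4.36) = -6.128%, loss ≈ 5928 × 6.128/100 ≈ 363.
Year 2010: gap = -1.6 × (5.95 - 4.36) = -2.544%, loss ≈ 5928 × 2.544/100 ≈ 151.
Year 2011: gap = -1.6 × (6.63 - 4.36) = -3.632%, loss ≈ 5928 × 3.632/100 ≈ 215.
Total lost output = 88 + 363 + 151 + 215 = 817 billion.

€817 billion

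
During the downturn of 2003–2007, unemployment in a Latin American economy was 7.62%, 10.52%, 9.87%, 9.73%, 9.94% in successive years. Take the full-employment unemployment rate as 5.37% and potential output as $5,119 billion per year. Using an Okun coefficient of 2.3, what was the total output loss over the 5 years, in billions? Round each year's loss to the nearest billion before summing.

Year 2003: gap = -2.3 × (7.62 - 5.37) = -5.175%, loss ≈ 5119 × 5.175/100 ≈ 265.
Year 2004: gap = -2.3 × (10.52 - 5.37) = -11.845%, loss ≈ 5119 × 11.845/100 ≈ 606.
Year 2005: gap = -2.3 × (9.87 - 5.37) = -10.35%, loss ≈ 5119 × 10.35/100 ≈ 530.
Year 2006: gap = -2.3 × (9.73 - 5.37) = -10.028%, loss ≈ 5119 × 10.028/100 ≈ 513.
Year 2007: gap = -2.3 × (9.94 - 5.37) = -10.511%, loss ≈ 5119 × 10.511/100 ≈ 538.
Total lost output = 265 + 606 + 530 + 513 + 538 = 2452 billion.

$2,452 billion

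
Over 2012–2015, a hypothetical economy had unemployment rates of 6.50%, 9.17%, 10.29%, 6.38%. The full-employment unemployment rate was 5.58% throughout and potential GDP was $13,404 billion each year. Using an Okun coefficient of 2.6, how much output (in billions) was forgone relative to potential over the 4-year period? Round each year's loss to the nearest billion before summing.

Year 2012: gap = -2.6 × (6.5 - 5.58) = -2.392%, loss ≈ 13404 × 2.392/100 ≈ 321.
Year 2013: gap = -2.6 × (9.17 - 5.58) = -9.334%, loss ≈ 13404 × 9.334/100 ≈ 1251.
Year 2014: gap = -2.6 × (10.29 - 5.58) = -12.246%, loss ≈ 13404 × 12.246/100 ≈ 1641.
Year 2015: gap = -2.6 × (6.38 - 5.58) = -2.08%, loss ≈ 13404 × 2.08/100 ≈ 279.
Total lost output = 321 + 1251 + 1641 + 279 = 3492 billion.

$3,492 billion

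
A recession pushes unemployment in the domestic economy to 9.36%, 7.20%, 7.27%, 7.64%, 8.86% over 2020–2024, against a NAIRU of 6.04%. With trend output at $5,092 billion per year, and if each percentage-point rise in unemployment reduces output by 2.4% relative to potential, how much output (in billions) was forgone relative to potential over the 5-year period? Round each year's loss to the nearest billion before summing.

Year 2020: gap = -2.4 × (9.36 - 6.04) = -7.968%, loss ≈ 5092 × 7.968/100 ≈ 406.
Year 2021: gap = -2.4 × (7.2 - 6.04) = -2.784%, loss ≈ 5092 × 2.784/100 ≈ 142.
Year 2022: gap = -2.4 × (7.27 - 6.04) = -2.952%, loss ≈ 5092 × 2.952/100 ≈ 150.
Year 2023: gap = -2.4 × (7.64 - 6.04) = -3.84%, loss ≈ 5092 × 3.84/100 ≈ 196.
Year 2024: gap = -2.4 × (8.86 - 6.04) = -6.768%, loss ≈ 5092 × 6.768/100 ≈ 345.
Total lost output = 406 + 142 + 150 + 196 + 345 = 1239 billion.

$1,239 billion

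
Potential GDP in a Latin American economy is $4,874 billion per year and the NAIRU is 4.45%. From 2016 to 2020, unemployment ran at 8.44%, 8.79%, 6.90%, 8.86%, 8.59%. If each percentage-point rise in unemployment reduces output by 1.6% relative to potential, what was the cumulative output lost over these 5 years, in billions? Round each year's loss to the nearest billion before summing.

$1,507 billion

Year 2016: gap = -1.6 × (8.44 - 4.45) = -6.384%, loss ≈ 4874 × 6.384/100 ≈ 311.
Year 2017: gap = -1.6 × (8.79 - 4.45) = -6.944%, loss ≈ 4874 × 6.944/100 ≈ 338.
Year 2018: gap = -1.6 × (6.9 - 4.45) = -3.92%, loss ≈ 4874 × 3.92/100 ≈ 191.
Year 2019: gap = -1.6 × (8.86 - 4.45) = -7.056%, loss ≈ 4874 × 7.056/100 ≈ 344.
Year 2020: gap = -1.6 × (8.59 - 4.45) = -6.624%, loss ≈ 4874 × 6.624/100 ≈ 323.
Total lost output = 311 + 338 + 191 + 344 + 323 = 1507 billion.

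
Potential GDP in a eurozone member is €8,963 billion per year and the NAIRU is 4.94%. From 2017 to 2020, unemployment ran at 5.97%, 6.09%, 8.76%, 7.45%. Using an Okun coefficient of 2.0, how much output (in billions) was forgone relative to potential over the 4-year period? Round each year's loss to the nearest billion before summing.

Year 2017: gap = -2.0 × (5.97 - 4.94) = -2.06%, loss ≈ 8963 × 2.06/100 ≈ 185.
Year 2018: gap = -2.0 × (6.09 - 4.94) = -2.3%, loss ≈ 8963 × 2.3/100 ≈ 206.
Year 2019: gap = -2.0 × (8.76 - 4.94) = -7.64%, loss ≈ 8963 × 7.64/100 ≈ 685.
Year 2020: gap = -2.0 × (7.45 - 4.94) = -5.02%, loss ≈ 8963 × 5.02/100 ≈ 450.
Total lost output = 185 + 206 + 685 + 450 = 1526 billion.

€1,526 billion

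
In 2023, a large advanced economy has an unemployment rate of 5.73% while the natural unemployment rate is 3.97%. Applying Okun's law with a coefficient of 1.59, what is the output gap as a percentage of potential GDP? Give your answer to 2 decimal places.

-2.80%

The unemployment gap is 5.73 - 3.97 = 1.76 percentage points.
Okun's law gives an output gap of -1.59 × 1.76 = -2.7984%, i.e. 2.80% below potential.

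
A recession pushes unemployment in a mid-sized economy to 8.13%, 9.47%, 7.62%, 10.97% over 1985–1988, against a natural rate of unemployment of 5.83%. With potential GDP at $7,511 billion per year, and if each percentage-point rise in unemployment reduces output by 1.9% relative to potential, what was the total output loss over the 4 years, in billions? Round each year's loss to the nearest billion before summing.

$1,836 billion

Year 1985: gap = -1.9 × (8.13 - 5.83) = -4.37%, loss ≈ 7511 × 4.37/100 ≈ 328.
Year 1986: gap = -1.9 × (9.47 - 5.83) = -6.916%, loss ≈ 7511 × 6.916/100 ≈ 519.
Year 1987: gap = -1.9 × (7.62 - 5.83) = -3.401%, loss ≈ 7511 × 3.401/100 ≈ 255.
Year 1988: gap = -1.9 × (10.97 - 5.83) = -9.766%, loss ≈ 7511 × 9.766/100 ≈ 734.
Total lost output = 328 + 519 + 255 + 734 = 1836 billion.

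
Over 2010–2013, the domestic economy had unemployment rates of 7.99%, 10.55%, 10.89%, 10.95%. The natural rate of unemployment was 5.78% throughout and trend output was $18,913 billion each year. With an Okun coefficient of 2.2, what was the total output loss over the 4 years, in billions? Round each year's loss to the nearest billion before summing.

Year 2010: gap = -2.2 × (7.99 - 5.78) = -4.862%, loss ≈ 18913 × 4.862/100 ≈ 920.
Year 2011: gap = -2.2 × (10.55 - 5.78) = -10.494%, loss ≈ 18913 × 10.494/100 ≈ 1985.
Year 2012: gap = -2.2 × (10.89 - 5.78) = -11.242%, loss ≈ 18913 × 11.242/100 ≈ 2126.
Year 2013: gap = -2.2 × (10.95 - 5.78) = -11.374%, loss ≈ 18913 × 11.374/100 ≈ 2151.
Total lost output = 920 + 1985 + 2126 + 2151 = 7182 billion.

$7,182 billion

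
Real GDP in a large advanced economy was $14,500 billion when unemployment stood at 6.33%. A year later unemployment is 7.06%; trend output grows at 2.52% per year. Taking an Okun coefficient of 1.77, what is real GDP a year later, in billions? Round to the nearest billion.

$14,678 billion

Δu = 7.06 - 6.33 = 0.73 points.
Okun's law (growth form): g_Y = g_Y* - β × Δu = 2.52 - 1.77 × (0.73) = 2.52 - 1.2921 = 1.2279%.
Real GDP in the next year = 14500 × (1 + 1.2279/100) = 14500 × 1.012279 ≈ 14678 billion.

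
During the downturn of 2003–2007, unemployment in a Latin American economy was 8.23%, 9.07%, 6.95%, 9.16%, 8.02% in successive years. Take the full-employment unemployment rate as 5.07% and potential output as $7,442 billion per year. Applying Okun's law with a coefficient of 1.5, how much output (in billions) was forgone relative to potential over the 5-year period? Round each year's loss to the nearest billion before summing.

$1,796 billion

Year 2003: gap = -1.5 × (8.23 - 5.07) = -4.74%, loss ≈ 7442 × 4.74/100 ≈ 353.
Year 2004: gap = -1.5 × (9.07 - 5.07) = -6%, loss ≈ 7442 × 6/100 ≈ 447.
Year 2005: gap = -1.5 × (6.95 - 5.07) = -2.82%, loss ≈ 7442 × 2.82/100 ≈ 210.
Year 2006: gap = -1.5 × (9.16 - 5.07) = -6.135%, loss ≈ 7442 × 6.135/100 ≈ 457.
Year 2007: gap = -1.5 × (8.02 - 5.07) = -4.425%, loss ≈ 7442 × 4.425/100 ≈ 329.
Total lost output = 353 + 447 + 210 + 457 + 329 = 1796 billion.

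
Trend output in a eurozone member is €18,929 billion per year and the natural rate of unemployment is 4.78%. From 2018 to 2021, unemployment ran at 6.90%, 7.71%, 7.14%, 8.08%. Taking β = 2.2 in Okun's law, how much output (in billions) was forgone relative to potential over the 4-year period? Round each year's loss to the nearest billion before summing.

Year 2018: gap = -2.2 × (6.9 - 4.78) = -4.664%, loss ≈ 18929 × 4.664/100 ≈ 883.
Year 2019: gap = -2.2 × (7.71 - 4.78) = -6.446%, loss ≈ 18929 × 6.446/100 ≈ 1220.
Year 2020: gap = -2.2 × (7.14 - 4.78) = -5.192%, loss ≈ 18929 × 5.192/100 ≈ 983.
Year 2021: gap = -2.2 × (8.08 - 4.78) = -7.26%, loss ≈ 18929 × 7.26/100 ≈ 1374.
Total lost output = 883 + 1220 + 983 + 1374 = 4460 billion.

€4,460 billion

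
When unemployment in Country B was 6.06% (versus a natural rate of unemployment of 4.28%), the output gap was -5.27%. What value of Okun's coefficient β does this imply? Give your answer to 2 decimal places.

β ≈ 2.96

Okun's law: output gap = -β × (u - u*).
-5.27 = -β × (6.06 - 4.28) = -β × 1.78, so β = 5.27/1.78 = 2.96.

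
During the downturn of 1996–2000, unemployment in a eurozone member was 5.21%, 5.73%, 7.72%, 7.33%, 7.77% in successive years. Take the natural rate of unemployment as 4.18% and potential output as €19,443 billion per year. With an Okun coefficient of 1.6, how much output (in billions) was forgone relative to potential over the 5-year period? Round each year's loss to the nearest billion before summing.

€4,000 billion

Year 1996: gap = -1.6 × (5.21 - 4.18) = -1.648%, loss ≈ 19443 × 1.648/100 ≈ 320.
Year 1997: gap = -1.6 × (5.73 - 4.18) = -2.48%, loss ≈ 19443 × 2.48/100 ≈ 482.
Year 1998: gap = -1.6 × (7.72 - 4.18) = -5.664%, loss ≈ 19443 × 5.664/100 ≈ 1101.
Year 1999: gap = -1.6 × (7.33 - 4.18) = -5.04%, loss ≈ 19443 × 5.04/100 ≈ 980.
Year 2000: gap = -1.6 × (7.77 - 4.18) = -5.744%, loss ≈ 19443 × 5.744/100 ≈ 1117.
Total lost output = 320 + 482 + 1101 + 980 + 1117 = 4000 billion.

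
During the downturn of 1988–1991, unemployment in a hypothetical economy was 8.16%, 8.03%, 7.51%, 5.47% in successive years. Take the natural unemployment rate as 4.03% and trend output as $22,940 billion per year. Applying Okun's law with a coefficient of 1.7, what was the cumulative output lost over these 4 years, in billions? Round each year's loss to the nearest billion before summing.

$5,090 billion

Year 1988: gap = -1.7 × (8.16 - 4.03) = -7.021%, loss ≈ 22940 × 7.021/100 ≈ 1611.
Year 1989: gap = -1.7 × (8.03 - 4.03) = -6.8%, loss ≈ 22940 × 6.8/100 ≈ 1560.
Year 1990: gap = -1.7 × (7.51 - 4.03) = -5.916%, loss ≈ 22940 × 5.916/100 ≈ 1357.
Year 1991: gap = -1.7 × (5.47 - 4.03) = -2.448%, loss ≈ 22940 × 2.448/100 ≈ 562.
Total lost output = 1611 + 1560 + 1357 + 562 = 5090 billion.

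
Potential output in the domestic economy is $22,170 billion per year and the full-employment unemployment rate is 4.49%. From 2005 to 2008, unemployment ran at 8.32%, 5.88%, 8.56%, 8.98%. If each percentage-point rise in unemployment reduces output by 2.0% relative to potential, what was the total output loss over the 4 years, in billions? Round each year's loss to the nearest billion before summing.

$6,110 billion

Year 2005: gap = -2.0 × (8.32 - 4.49) = -7.66%, loss ≈ 22170 × 7.66/100 ≈ 1698.
Year 2006: gap = -2.0 × (5.88 - 4.49) = -2.78%, loss ≈ 22170 × 2.78/100 ≈ 616.
Year 2007: gap = -2.0 × (8.56 - 4.49) = -8.14%, loss ≈ 22170 × 8.14/100 ≈ 1805.
Year 2008: gap = -2.0 × (8.98 - 4.49) = -8.98%, loss ≈ 22170 × 8.98/100 ≈ 1991.
Total lost output = 1698 + 616 + 1805 + 1991 = 6110 billion.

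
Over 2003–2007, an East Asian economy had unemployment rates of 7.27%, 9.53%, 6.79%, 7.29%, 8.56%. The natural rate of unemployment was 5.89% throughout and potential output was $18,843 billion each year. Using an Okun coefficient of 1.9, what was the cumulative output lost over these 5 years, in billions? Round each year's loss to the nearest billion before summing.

Year 2003: gap = -1.9 × (7.27 - 5.89) = -2.622%, loss ≈ 18843 × 2.622/100 ≈ 494.
Year 2004: gap = -1.9 × (9.53 - 5.89) = -6.916%, loss ≈ 18843 × 6.916/100 ≈ 1303.
Year 2005: gap = -1.9 × (6.79 - 5.89) = -1.71%, loss ≈ 18843 × 1.71/100 ≈ 322.
Year 2006: gap = -1.9 × (7.29 - 5.89) = -2.66%, loss ≈ 18843 × 2.66/100 ≈ 501.
Year 2007: gap = -1.9 × (8.56 - 5.89) = -5.073%, loss ≈ 18843 × 5.073/100 ≈ 956.
Total lost output = 494 + 1303 + 322 + 501 + 956 = 3576 billion.

$3,576 billion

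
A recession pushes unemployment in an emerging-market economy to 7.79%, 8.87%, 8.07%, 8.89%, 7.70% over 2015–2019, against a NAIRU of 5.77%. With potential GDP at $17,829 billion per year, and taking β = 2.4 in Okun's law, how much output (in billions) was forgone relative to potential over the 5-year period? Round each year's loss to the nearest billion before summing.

$5,335 billion

Year 2015: gap = -2.4 × (7.79 - 5.77) = -4.848%, loss ≈ 17829 × 4.848/100 ≈ 864.
Year 2016: gap = -2.4 × (8.87 - 5.77) = -7.44%, loss ≈ 17829 × 7.44/100 ≈ 1326.
Year 2017: gap = -2.4 × (8.07 - 5.77) = -5.52%, loss ≈ 17829 × 5.52/100 ≈ 984.
Year 2018: gap = -2.4 × (8.89 - 5.77) = -7.488%, loss ≈ 17829 × 7.488/100 ≈ 1335.
Year 2019: gap = -2.4 × (7.7 - 5.77) = -4.632%, loss ≈ 17829 × 4.632/100 ≈ 826.
Total lost output = 864 + 1326 + 984 + 1335 + 826 = 5335 billion.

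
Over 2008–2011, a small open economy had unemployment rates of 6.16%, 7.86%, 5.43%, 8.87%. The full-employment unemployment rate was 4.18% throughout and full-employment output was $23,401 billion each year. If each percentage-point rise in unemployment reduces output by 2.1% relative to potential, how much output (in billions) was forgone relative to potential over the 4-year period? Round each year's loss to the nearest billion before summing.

Year 2008: gap = -2.1 × (6.16 - 4.18) = -4.158%, loss ≈ 23401 × 4.158/100 ≈ 973.
Year 2009: gap = -2.1 × (7.86 - 4.18) = -7.728%, loss ≈ 23401 × 7.728/100 ≈ 1808.
Year 2010: gap = -2.1 × (5.43 - 4.18) = -2.625%, loss ≈ 23401 × 2.625/100 ≈ 614.
Year 2011: gap = -2.1 × (8.87 - 4.18) = -9.849%, loss ≈ 23401 × 9.849/100 ≈ 2305.
Total lost output = 973 + 1808 + 614 + 2305 = 5700 billion.

$5,700 billion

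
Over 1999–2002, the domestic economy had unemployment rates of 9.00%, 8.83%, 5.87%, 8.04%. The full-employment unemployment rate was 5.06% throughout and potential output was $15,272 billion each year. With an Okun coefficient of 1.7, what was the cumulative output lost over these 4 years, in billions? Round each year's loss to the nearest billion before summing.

Year 1999: gap = -1.7 × (9 - 5.06) = -6.698%, loss ≈ 15272 × 6.698/100 ≈ 1023.
Year 2000: gap = -1.7 × (8.83 - 5.06) = -6.409%, loss ≈ 15272 × 6.409/100 ≈ 979.
Year 2001: gap = -1.7 × (5.87 - 5.06) = -1.377%, loss ≈ 15272 × 1.377/100 ≈ 210.
Year 2002: gap = -1.7 × (8.04 - 5.06) = -5.066%, loss ≈ 15272 × 5.066/100 ≈ 774.
Total lost output = 1023 + 979 + 210 + 774 = 2986 billion.

$2,986 billion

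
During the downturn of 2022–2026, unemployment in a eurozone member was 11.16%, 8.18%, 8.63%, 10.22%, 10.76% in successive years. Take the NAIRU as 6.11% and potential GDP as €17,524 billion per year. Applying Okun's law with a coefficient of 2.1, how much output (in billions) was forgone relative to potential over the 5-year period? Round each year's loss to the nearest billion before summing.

€6,770 billion

Year 2022: gap = -2.1 × (11.16 - 6.11) = -10.605%, loss ≈ 17524 × 10.605/100 ≈ 1858.
Year 2023: gap = -2.1 × (8.18 - 6.11) = -4.347%, loss ≈ 17524 × 4.347/100 ≈ 762.
Year 2024: gap = -2.1 × (8.63 - 6.11) = -5.292%, loss ≈ 17524 × 5.292/100 ≈ 927.
Year 2025: gap = -2.1 × (10.22 - 6.11) = -8.631%, loss ≈ 17524 × 8.631/100 ≈ 1512.
Year 2026: gap = -2.1 × (10.76 - 6.11) = -9.765%, loss ≈ 17524 × 9.765/100 ≈ 1711.
Total lost output = 1858 + 762 + 927 + 1512 + 1711 = 6770 billion.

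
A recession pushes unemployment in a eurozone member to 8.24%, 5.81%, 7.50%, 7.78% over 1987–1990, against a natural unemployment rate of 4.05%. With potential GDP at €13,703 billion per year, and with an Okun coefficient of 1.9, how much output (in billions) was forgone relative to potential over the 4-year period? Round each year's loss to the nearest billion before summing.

Year 1987: gap = -1.9 × (8.24 - 4.05) = -7.961%, loss ≈ 13703 × 7.961/100 ≈ 1091.
Year 1988: gap = -1.9 × (5.81 - 4.05) = -3.344%, loss ≈ 13703 × 3.344/100 ≈ 458.
Year 1989: gap = -1.9 × (7.5 - 4.05) = -6.555%, loss ≈ 13703 × 6.555/100 ≈ 898.
Year 1990: gap = -1.9 × (7.78 - 4.05) = -7.087%, loss ≈ 13703 × 7.087/100 ≈ 971.
Total lost output = 1091 + 458 + 898 + 971 = 3418 billion.

€3,418 billion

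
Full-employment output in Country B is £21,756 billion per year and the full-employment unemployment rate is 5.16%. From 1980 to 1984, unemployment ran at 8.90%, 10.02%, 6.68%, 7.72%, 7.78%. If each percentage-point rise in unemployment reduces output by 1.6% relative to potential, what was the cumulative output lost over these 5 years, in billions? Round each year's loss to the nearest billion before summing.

£5,326 billion

Year 1980: gap = -1.6 × (8.9 - 5.16) = -5.984%, loss ≈ 21756 × 5.984/100 ≈ 1302.
Year 1981: gap = -1.6 × (10.02 - 5.16) = -7.776%, loss ≈ 21756 × 7.776/100 ≈ 1692.
Year 1982: gap = -1.6 × (6.68 - 5.16) = -2.432%, loss ≈ 21756 × 2.432/100 ≈ 529.
Year 1983: gap = -1.6 × (7.72 - 5.16) = -4.096%, loss ≈ 21756 × 4.096/100 ≈ 891.
Year 1984: gap = -1.6 × (7.78 - 5.16) = -4.192%, loss ≈ 21756 × 4.192/100 ≈ 912.
Total lost output = 1302 + 1692 + 529 + 891 + 912 = 5326 billion.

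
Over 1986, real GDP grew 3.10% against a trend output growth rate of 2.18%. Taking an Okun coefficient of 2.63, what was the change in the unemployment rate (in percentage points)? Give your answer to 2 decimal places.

-0.35 percentage points

Growth-rate Okun's law: g_Y = g_Y* - β × Δu, so Δu = (g_Y* - g_Y)/β.
Δu = (2.18 - 3.1)/2.63 = -0.92/2.63 = -0.35 percentage points.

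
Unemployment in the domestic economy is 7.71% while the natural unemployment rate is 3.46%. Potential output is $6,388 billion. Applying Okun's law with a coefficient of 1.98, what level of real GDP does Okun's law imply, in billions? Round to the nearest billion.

Unemployment gap = 7.71 - 3.46 = 4.25 points, so the output gap is -1.98 × 4.25 = -8.415%.
Actual GDP = 6388 × (1 - 8.415/100) = 6388 × 0.91585 ≈ 5850 billion.

$5,850 billion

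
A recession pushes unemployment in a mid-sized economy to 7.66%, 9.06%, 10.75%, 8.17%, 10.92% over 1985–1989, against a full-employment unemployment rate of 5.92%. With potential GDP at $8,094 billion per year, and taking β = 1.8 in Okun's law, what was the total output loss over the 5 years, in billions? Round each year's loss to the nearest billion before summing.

$2,471 billion

Year 1985: gap = -1.8 × (7.66 - 5.92) = -3.132%, loss ≈ 8094 × 3.132/100 ≈ 254.
Year 1986: gap = -1.8 × (9.06 - 5.92) = -5.652%, loss ≈ 8094 × 5.652/100 ≈ 457.
Year 1987: gap = -1.8 × (10.75 - 5.92) = -8.694%, loss ≈ 8094 × 8.694/100 ≈ 704.
Year 1988: gap = -1.8 × (8.17 - 5.92) = -4.05%, loss ≈ 8094 × 4.05/100 ≈ 328.
Year 1989: gap = -1.8 × (10.92 - 5.92) = -9%, loss ≈ 8094 × 9/100 ≈ 728.
Total lost output = 254 + 457 + 704 + 328 + 728 = 2471 billion.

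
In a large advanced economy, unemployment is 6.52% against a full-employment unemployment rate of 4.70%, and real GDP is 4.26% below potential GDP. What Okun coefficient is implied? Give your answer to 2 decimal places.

Okun's law: output gap = -β × (u - u*).
-4.26 = -β × (6.52 - 4.7) = -β × 1.82, so β = 4.26/1.82 = 2.34.

β ≈ 2.34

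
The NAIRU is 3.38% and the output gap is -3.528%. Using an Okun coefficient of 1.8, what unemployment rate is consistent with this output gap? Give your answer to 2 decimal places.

5.34%

From Okun's law, u - u* = -(output gap)/β = -(-3.528)/1.8 = 1.96 points.
So u = 3.38 + 1.96 = 5.34%.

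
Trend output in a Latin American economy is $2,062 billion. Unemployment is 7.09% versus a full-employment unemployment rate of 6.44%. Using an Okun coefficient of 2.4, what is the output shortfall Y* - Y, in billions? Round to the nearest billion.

$32 billion

Output gap = -2.4 × (7.09 - 6.44) = -2.4 × 0.65 = -1.56%.
Actual GDP ≈ 2062 × 0.9844 ≈ 2030 billion, so the shortfall is 2062 - 2030 = 32 billion.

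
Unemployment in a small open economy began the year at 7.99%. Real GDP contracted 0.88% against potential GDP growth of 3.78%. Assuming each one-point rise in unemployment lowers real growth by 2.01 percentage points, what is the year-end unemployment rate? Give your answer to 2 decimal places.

10.31%

Growth-rate Okun's law: g_Y = g_Y* - β × Δu, so Δu = (g_Y* - g_Y)/β.
Δu = (3.78 + 0.88)/2.01 = 4.66/2.01 = 2.32 percentage points.
Year-end unemployment = 7.99 + 2.32 = 10.31%.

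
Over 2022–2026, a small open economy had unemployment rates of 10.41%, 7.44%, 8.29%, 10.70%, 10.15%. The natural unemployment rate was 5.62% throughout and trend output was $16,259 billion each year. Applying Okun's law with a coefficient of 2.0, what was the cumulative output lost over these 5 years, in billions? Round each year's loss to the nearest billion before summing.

Year 2022: gap = -2.0 × (10.41 - 5.62) = -9.58%, loss ≈ 16259 × 9.58/100 ≈ 1558.
Year 2023: gap = -2.0 × (7.44 - 5.62) = -3.64%, loss ≈ 16259 × 3.64/100 ≈ 592.
Year 2024: gap = -2.0 × (8.29 - 5.62) = -5.34%, loss ≈ 16259 × 5.34/100 ≈ 868.
Year 2025: gap = -2.0 × (10.7 - 5.62) = -10.16%, loss ≈ 16259 × 10.16/100 ≈ 1652.
Year 2026: gap = -2.0 × (10.15 - 5.62) = -9.06%, loss ≈ 16259 × 9.06/100 ≈ 1473.
Total lost output = 1558 + 592 + 868 + 1652 + 1473 = 6143 billion.

$6,143 billion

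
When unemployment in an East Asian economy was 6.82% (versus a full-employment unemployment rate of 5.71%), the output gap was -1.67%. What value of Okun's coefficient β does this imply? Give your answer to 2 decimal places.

β ≈ 1.50

Okun's law: output gap = -β × (u - u*).
-1.67 = -β × (6.82 - 5.71) = -β × 1.11, so β = 1.67/1.11 = 1.50.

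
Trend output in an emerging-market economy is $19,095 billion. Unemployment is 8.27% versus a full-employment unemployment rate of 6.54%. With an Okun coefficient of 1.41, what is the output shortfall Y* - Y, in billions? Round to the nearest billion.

Output gap = -1.41 × (8.27 - 6.54) = -1.41 × 1.73 = -2.4393%.
Actual GDP ≈ 19095 × 0.975607 ≈ 18629 billion, so the shortfall is 19095 - 18629 = 466 billion.

$466 billion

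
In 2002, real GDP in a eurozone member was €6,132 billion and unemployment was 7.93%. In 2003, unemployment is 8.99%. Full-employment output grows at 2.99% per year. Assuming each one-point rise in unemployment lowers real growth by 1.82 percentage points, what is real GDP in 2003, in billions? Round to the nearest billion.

€6,197 billion

Δu = 8.99 - 7.93 = 1.06 points.
Okun's law (growth form): g_Y = g_Y* - β × Δu = 2.99 - 1.82 × (1.06) = 2.99 - 1.9292 = 1.0608%.
Real GDP in the next year = 6132 × (1 + 1.0608/100) = 6132 × 1.010608 ≈ 6197 billion.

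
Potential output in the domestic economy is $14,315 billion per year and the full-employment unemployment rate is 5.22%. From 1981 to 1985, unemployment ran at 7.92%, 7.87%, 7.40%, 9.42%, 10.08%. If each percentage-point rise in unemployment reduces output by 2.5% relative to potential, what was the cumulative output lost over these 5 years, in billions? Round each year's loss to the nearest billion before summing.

Year 1981: gap = -2.5 × (7.92 - 5.22) = -6.75%, loss ≈ 14315 × 6.75/100 ≈ 966.
Year 1982: gap = -2.5 × (7.87 - 5.22) = -6.625%, loss ≈ 14315 × 6.625/100 ≈ 948.
Year 1983: gap = -2.5 × (7.4 - 5.22) = -5.45%, loss ≈ 14315 × 5.45/100 ≈ 780.
Year 1984: gap = -2.5 × (9.42 - 5.22) = -10.5%, loss ≈ 14315 × 10.5/100 ≈ 1503.
Year 1985: gap = -2.5 × (10.08 - 5.22) = -12.15%, loss ≈ 14315 × 12.15/100 ≈ 1739.
Total lost output = 966 + 948 + 780 + 1503 + 1739 = 5936 billion.

$5,936 billion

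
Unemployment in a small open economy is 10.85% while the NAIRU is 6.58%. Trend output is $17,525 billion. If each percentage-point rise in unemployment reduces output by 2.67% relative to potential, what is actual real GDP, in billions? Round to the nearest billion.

$15,527 billion

Unemployment gap = 10.85 - 6.58 = 4.27 points, so the output gap is -2.67 × 4.27 = -11.4009%.
Actual GDP = 17525 × (1 - 11.4009/100) = 17525 × 0.885991 ≈ 15527 billion.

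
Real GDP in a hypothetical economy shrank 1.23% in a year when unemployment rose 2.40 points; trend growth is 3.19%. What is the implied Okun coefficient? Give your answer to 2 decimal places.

Growth form: g_Y = g_Y* - β × Δu, so β = (g_Y* - g_Y)/Δu.
β = (3.19 + 1.23)/2.40 = 4.42/2.40 = 1.84.

β ≈ 1.84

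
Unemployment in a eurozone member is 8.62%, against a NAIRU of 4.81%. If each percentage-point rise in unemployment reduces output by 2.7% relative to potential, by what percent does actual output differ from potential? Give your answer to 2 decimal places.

The unemployment gap is 8.62 - 4.81 = 3.81 percentage points.
Okun's law gives an output gap of -2.7 × 3.81 = -10.287%, i.e. 10.29% below potential.

-10.29%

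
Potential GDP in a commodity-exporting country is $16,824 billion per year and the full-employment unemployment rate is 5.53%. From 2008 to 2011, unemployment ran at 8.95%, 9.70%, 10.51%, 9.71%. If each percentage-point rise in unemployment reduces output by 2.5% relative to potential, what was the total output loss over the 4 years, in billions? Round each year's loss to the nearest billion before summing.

Year 2008: gap = -2.5 × (8.95 - 5.53) = -8.55%, loss ≈ 16824 × 8.55/100 ≈ 1438.
Year 2009: gap = -2.5 × (9.7 - 5.53) = -10.425%, loss ≈ 16824 × 10.425/100 ≈ 1754.
Year 2010: gap = -2.5 × (10.51 - 5.53) = -12.45%, loss ≈ 16824 × 12.45/100 ≈ 2095.
Year 2011: gap = -2.5 × (9.71 - 5.53) = -10.45%, loss ≈ 16824 × 10.45/100 ≈ 1758.
Total lost output = 1438 + 1754 + 2095 + 1758 = 7045 billion.

$7,045 billion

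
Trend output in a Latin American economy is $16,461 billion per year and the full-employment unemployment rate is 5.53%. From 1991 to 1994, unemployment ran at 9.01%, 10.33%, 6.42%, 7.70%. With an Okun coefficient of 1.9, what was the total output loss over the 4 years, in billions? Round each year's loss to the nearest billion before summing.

$3,546 billion

Year 1991: gap = -1.9 × (9.01 - 5.53) = -6.612%, loss ≈ 16461 × 6.612/100 ≈ 1088.
Year 1992: gap = -1.9 × (10.33 - 5.53) = -9.12%, loss ≈ 16461 × 9.12/100 ≈ 1501.
Year 1993: gap = -1.9 × (6.42 - 5.53) = -1.691%, loss ≈ 16461 × 1.691/100 ≈ 278.
Year 1994: gap = -1.9 × (7.7 - 5.53) = -4.123%, loss ≈ 16461 × 4.123/100 ≈ 679.
Total lost output = 1088 + 1501 + 278 + 679 = 3546 billion.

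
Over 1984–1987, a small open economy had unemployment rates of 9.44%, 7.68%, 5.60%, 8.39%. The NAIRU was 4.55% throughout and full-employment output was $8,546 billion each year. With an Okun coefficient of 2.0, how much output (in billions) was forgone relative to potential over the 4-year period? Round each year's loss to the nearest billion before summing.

Year 1984: gap = -2.0 × (9.44 - 4.55) = -9.78%, loss ≈ 8546 × 9.78/100 ≈ 836.
Year 1985: gap = -2.0 × (7.68 - 4.55) = -6.26%, loss ≈ 8546 × 6.26/100 ≈ 535.
Year 1986: gap = -2.0 × (5.6 - 4.55) = -2.1%, loss ≈ 8546 × 2.1/100 ≈ 179.
Year 1987: gap = -2.0 × (8.39 - 4.55) = -7.68%, loss ≈ 8546 × 7.68/100 ≈ 656.
Total lost output = 836 + 535 + 179 + 656 = 2206 billion.

$2,206 billion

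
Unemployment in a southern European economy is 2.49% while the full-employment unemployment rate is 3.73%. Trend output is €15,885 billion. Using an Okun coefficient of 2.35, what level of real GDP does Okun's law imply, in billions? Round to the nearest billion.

€16,348 billion

Unemployment gap = 2.49 - 3.73 = -1.24 points, so the output gap is -2.35 × (-1.24) = 2.914%.
Actual GDP = 15885 × (1 + 2.914/100) = 15885 × 1.02914 ≈ 16348 billion.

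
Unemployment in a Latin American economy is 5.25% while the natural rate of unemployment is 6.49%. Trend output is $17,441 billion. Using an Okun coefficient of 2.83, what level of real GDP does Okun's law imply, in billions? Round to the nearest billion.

Unemployment gap = 5.25 - 6.49 = -1.24 points, so the output gap is -2.83 × (-1.24) = 3.5092%.
Actual GDP = 17441 × (1 + 3.5092/100) = 17441 × 1.035092 ≈ 18053 billion.

$18,053 billion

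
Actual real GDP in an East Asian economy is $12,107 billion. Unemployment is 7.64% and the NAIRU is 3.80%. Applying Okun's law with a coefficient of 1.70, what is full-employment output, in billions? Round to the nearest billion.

Unemployment gap = 7.64 - 3.8 = 3.84 points, so output gap = -1.7 × 3.84 = -6.528%.
Since Y = Y* × (1 + gap/100), Y* = 12107/0.93472 ≈ 12953 billion.

$12,953 billion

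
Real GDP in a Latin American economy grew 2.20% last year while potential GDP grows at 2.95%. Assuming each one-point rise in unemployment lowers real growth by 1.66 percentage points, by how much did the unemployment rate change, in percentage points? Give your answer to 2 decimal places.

Growth-rate Okun's law: g_Y = g_Y* - β × Δu, so Δu = (g_Y* - g_Y)/β.
Δu = (2.95 - 2.2)/1.66 = 0.75/1.66 = 0.45 percentage points.

0.45 percentage points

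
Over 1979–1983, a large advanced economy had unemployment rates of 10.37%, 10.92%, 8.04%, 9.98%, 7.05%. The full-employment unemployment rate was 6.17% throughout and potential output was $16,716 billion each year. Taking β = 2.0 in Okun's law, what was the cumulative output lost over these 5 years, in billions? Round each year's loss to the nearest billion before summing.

$5,185 billion

Year 1979: gap = -2.0 × (10.37 - 6.17) = -8.4%, loss ≈ 16716 × 8.4/100 ≈ 1404.
Year 1980: gap = -2.0 × (10.92 - 6.17) = -9.5%, loss ≈ 16716 × 9.5/100 ≈ 1588.
Year 1981: gap = -2.0 × (8.04 - 6.17) = -3.74%, loss ≈ 16716 × 3.74/100 ≈ 625.
Year 1982: gap = -2.0 × (9.98 - 6.17) = -7.62%, loss ≈ 16716 × 7.62/100 ≈ 1274.
Year 1983: gap = -2.0 × (7.05 - 6.17) = -1.76%, loss ≈ 16716 × 1.76/100 ≈ 294.
Total lost output = 1404 + 1588 + 625 + 1274 + 294 = 5185 billion.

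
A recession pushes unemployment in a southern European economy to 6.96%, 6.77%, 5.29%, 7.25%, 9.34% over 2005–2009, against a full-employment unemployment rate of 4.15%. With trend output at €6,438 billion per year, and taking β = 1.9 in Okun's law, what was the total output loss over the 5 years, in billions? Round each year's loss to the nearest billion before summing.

€1,817 billion

Year 2005: gap = -1.9 × (6.96 - 4.15) = -5.339%, loss ≈ 6438 × 5.339/100 ≈ 344.
Year 2006: gap = -1.9 × (6.77 - 4.15) = -4.978%, loss ≈ 6438 × 4.978/100 ≈ 320.
Year 2007: gap = -1.9 × (5.29 - 4.15) = -2.166%, loss ≈ 6438 × 2.166/100 ≈ 139.
Year 2008: gap = -1.9 × (7.25 - 4.15) = -5.89%, loss ≈ 6438 × 5.89/100 ≈ 379.
Year 2009: gap = -1.9 × (9.34 - 4.15) = -9.861%, loss ≈ 6438 × 9.861/100 ≈ 635.
Total lost output = 344 + 320 + 139 + 379 + 635 = 1817 billion.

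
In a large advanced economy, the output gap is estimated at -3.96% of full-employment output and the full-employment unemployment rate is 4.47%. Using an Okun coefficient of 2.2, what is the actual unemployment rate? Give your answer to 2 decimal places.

6.27%

From Okun's law, u - u* = -(output gap)/β = -(-3.96)/2.2 = 1.8 points.
So u = 4.47 + 1.8 = 6.27%.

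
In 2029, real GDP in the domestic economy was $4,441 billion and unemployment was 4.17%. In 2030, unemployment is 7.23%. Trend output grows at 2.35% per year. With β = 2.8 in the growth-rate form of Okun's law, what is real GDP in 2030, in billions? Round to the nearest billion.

Δu = 7.23 - 4.17 = 3.06 points.
Okun's law (growth form): g_Y = g_Y* - β × Δu = 2.35 - 2.8 × (3.06) = 2.35 - 8.568 = -6.218%.
Real GDP in the next year = 4441 × (1 - 6.218/100) = 4441 × 0.93782 ≈ 4165 billion.

$4,165 billion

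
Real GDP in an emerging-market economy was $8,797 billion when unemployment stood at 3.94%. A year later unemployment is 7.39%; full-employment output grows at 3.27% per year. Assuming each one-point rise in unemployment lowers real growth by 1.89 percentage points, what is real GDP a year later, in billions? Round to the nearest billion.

$8,511 billion

Δu = 7.39 - 3.94 = 3.45 points.
Okun's law (growth form): g_Y = g_Y* - β × Δu = 3.27 - 1.89 × (3.45) = 3.27 - 6.5205 = -3.2505%.
Real GDP in the next year = 8797 × (1 - 3.2505/100) = 8797 × 0.967495 ≈ 8511 billion.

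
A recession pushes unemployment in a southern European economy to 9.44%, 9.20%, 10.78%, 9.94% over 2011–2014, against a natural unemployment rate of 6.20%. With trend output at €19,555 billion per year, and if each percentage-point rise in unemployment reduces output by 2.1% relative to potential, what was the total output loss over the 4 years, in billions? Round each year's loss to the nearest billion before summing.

€5,980 billion

Year 2011: gap = -2.1 × (9.44 - 6.2) = -6.804%, loss ≈ 19555 × 6.804/100 ≈ 1331.
Year 2012: gap = -2.1 × (9.2 - 6.2) = -6.3%, loss ≈ 19555 × 6.3/100 ≈ 1232.
Year 2013: gap = -2.1 × (10.78 - 6.2) = -9.618%, loss ≈ 19555 × 9.618/100 ≈ 1881.
Year 2014: gap = -2.1 × (9.94 - 6.2) = -7.854%, loss ≈ 19555 × 7.854/100 ≈ 1536.
Total lost output = 1331 + 1232 + 1881 + 1536 = 5980 billion.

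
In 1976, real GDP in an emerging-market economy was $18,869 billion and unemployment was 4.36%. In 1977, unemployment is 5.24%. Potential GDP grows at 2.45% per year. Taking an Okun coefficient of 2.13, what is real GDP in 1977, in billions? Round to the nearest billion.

Δu = 5.24 - 4.36 = 0.88 points.
Okun's law (growth form): g_Y = g_Y* - β × Δu = 2.45 - 2.13 × (0.88) = 2.45 - 1.8744 = 0.5756%.
Real GDP in the next year = 18869 × (1 + 0.5756/100) = 18869 × 1.005756 ≈ 18978 billion.

$18,978 billion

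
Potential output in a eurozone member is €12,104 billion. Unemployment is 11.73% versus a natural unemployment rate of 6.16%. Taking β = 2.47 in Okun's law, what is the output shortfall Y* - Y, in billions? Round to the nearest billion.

Output gap = -2.47 × (11.73 - 6.16) = -2.47 × 5.57 = -13.7579%.
Actual GDP ≈ 12104 × 0.862421 ≈ 10439 billion, so the shortfall is 12104 - 10439 = 1665 billion.

€1,665 billion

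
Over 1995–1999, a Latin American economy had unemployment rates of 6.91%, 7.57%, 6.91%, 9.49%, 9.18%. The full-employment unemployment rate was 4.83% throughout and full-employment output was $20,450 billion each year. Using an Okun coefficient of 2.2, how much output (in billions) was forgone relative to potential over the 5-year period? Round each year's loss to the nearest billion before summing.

Year 1995: gap = -2.2 × (6.91 - 4.83) = -4.576%, loss ≈ 20450 × 4.576/100 ≈ 936.
Year 1996: gap = -2.2 × (7.57 - 4.83) = -6.028%, loss ≈ 20450 × 6.028/100 ≈ 1233.
Year 1997: gap = -2.2 × (6.91 - 4.83) = -4.576%, loss ≈ 20450 × 4.576/100 ≈ 936.
Year 1998: gap = -2.2 × (9.49 - 4.83) = -10.252%, loss ≈ 20450 × 10.252/100 ≈ 2097.
Year 1999: gap = -2.2 × (9.18 - 4.83) = -9.57%, loss ≈ 20450 × 9.57/100 ≈ 1957.
Total lost output = 936 + 1233 + 936 + 2097 + 1957 = 7159 billion.

$7,159 billion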